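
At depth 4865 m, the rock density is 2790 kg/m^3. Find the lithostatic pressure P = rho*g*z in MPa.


P = rho * g * z / 1e6
= 2790 * 9.81 * 4865 / 1e6
= 133154563.5 / 1e6
= 133.1546 MPa

133.1546


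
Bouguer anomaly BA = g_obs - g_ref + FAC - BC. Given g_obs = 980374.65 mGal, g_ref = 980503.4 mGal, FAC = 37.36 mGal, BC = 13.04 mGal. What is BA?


BA = g_obs - g_ref + FAC - BC
= 980374.65 - 980503.4 + 37.36 - 13.04
= -104.43 mGal

-104.43


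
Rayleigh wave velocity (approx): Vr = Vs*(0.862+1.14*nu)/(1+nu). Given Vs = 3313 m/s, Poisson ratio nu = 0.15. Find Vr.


Numerator factor = 0.862 + 1.14*0.15 = 1.033
Denominator = 1 + 0.15 = 1.15
Vr = 3313 * 1.033 / 1.15 = 2975.94 m/s

2975.94


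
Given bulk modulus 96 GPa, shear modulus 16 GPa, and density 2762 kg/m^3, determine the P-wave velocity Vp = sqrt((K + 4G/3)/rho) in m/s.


First compute the effective modulus:
K + 4G/3 = 96e9 + 4*16e9/3 = 117333333333.33 Pa
Then divide by density:
117333333333.33 / 2762 = 42481293.7485 Pa/(kg/m^3)
Take the square root:
Vp = sqrt(42481293.7485) = 6517.77 m/s

6517.77


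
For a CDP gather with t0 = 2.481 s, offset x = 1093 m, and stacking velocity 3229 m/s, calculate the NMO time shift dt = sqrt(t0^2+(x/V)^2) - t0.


x/Vnmo = 1093/3229 = 0.338495
(x/Vnmo)^2 = 0.114579
t0^2 = 6.155361
sqrt(6.155361 + 0.114579) = 2.503985
dt = 2.503985 - 2.481 = 0.022985

0.022985


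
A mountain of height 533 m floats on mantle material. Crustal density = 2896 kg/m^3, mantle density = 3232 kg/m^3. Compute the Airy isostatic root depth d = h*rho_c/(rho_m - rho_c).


rho_m - rho_c = 3232 - 2896 = 336
d = 533 * 2896 / 336
= 1543568 / 336
= 4593.95 m

4593.95


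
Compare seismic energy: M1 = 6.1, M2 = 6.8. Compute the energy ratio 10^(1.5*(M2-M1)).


M2 - M1 = 6.8 - 6.1 = 0.7
1.5 * 0.7 = 1.05
ratio = 10^1.05 = 11.22

11.22


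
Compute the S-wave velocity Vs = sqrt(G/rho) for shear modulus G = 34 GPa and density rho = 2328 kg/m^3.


Convert G to Pa: G = 34e9 Pa
Compute G/rho = 34e9 / 2328 = 14604810.9966
Vs = sqrt(14604810.9966) = 3821.62 m/s

3821.62


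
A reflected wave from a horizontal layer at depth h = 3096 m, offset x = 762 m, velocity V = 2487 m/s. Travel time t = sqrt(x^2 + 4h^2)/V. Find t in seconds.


x^2 + 4h^2 = 762^2 + 4*3096^2 = 580644 + 38340864 = 38921508
sqrt(38921508) = 6238.7104
t = 6238.7104 / 2487 = 2.5085 s

2.5085


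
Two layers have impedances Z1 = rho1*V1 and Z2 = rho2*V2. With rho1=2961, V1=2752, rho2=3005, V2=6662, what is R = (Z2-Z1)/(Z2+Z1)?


Z1 = 2961 * 2752 = 8148672
Z2 = 3005 * 6662 = 20019310
R = (20019310 - 8148672) / (20019310 + 8148672) = 11870638 / 28167982 = 0.4214

0.4214


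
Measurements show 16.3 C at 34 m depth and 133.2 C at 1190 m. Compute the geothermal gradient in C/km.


dT = 133.2 - 16.3 = 116.9 C
dz = 1190 - 34 = 1156 m
gradient = dT/dz * 1000 = 116.9/1156 * 1000 = 101.1246 C/km

101.1246


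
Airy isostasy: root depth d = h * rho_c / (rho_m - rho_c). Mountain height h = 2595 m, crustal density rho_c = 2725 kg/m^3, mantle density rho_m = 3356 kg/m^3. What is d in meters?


rho_m - rho_c = 3356 - 2725 = 631
d = 2595 * 2725 / 631
= 7071375 / 631
= 11206.62 m

11206.62


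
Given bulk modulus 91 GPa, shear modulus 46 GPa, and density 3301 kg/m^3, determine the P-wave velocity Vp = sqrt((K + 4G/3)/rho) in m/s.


First compute the effective modulus:
K + 4G/3 = 91e9 + 4*46e9/3 = 152333333333.33 Pa
Then divide by density:
152333333333.33 / 3301 = 46147632.0307 Pa/(kg/m^3)
Take the square root:
Vp = sqrt(46147632.0307) = 6793.2 m/s

6793.2


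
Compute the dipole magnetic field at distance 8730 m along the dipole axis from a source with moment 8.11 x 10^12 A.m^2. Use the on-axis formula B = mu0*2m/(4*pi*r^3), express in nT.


m = 8.11 x 10^12 = 8110000000000 A.m^2
2m = 16220000000000 A.m^2
r^3 = 8730^3 = 665338617000
B = (4pi*10^-7) * 16220000000000 / (4*pi * 665338617000) * 1e9
= 20382653.136491 / 8360891645267.17 * 1e9
= 2437.8564 nT

2437.8564


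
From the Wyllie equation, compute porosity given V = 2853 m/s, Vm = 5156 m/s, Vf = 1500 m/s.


1/V - 1/Vm = 1/2853 - 1/5156 = 0.00015656
1/Vf - 1/Vm = 1/1500 - 1/5156 = 0.00047272
phi = 0.00015656 / 0.00047272 = 0.3312

0.3312


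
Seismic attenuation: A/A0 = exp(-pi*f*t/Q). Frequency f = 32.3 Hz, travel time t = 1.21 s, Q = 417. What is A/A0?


pi*f*t/Q = pi*32.3*1.21/417 = 0.294443
A/A0 = exp(-0.294443) = 0.744946

0.744946


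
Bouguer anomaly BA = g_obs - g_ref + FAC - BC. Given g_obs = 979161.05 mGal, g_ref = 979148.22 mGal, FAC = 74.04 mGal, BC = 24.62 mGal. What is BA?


BA = g_obs - g_ref + FAC - BC
= 979161.05 - 979148.22 + 74.04 - 24.62
= 62.25 mGal

62.25


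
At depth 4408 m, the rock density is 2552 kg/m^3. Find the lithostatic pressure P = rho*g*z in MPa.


P = rho * g * z / 1e6
= 2552 * 9.81 * 4408 / 1e6
= 110354808.96 / 1e6
= 110.3548 MPa

110.3548


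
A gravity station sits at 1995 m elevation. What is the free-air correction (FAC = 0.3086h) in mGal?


FAC = 0.3086 * h
= 0.3086 * 1995
= 615.657 mGal

615.657


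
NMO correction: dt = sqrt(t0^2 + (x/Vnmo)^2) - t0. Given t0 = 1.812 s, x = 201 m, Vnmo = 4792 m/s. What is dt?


x/Vnmo = 201/4792 = 0.041945
(x/Vnmo)^2 = 0.001759
t0^2 = 3.283344
sqrt(3.283344 + 0.001759) = 1.812485
dt = 1.812485 - 1.812 = 0.000485

4.850000e-04


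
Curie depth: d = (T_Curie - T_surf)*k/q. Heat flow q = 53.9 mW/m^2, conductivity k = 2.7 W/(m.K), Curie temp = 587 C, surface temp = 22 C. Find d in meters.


T_Curie - T_surf = 587 - 22 = 565 C
Convert q to W/m^2: 53.9 mW/m^2 = 0.0539 W/m^2
d = 565 * 2.7 / 0.0539 = 28302.41 m

28302.41


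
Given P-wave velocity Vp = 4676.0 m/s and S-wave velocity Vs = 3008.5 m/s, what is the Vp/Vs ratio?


Vp/Vs = 4676.0 / 3008.5
= 1.5543

1.5543


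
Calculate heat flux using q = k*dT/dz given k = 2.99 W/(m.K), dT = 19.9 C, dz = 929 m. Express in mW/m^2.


q = k * dT / dz * 1000
= 2.99 * 19.9 / 929 * 1000
= 0.064048 * 1000
= 64.0484 mW/m^2

64.0484


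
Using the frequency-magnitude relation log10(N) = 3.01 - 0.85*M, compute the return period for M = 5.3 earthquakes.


log10(N) = 3.01 - 0.85*5.3 = -1.495
N = 10^-1.495 = 0.031989
T = 1/N = 1/0.031989 = 31.2608 years

31.2608


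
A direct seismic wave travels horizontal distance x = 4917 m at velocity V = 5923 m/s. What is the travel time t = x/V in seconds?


t = x / V
= 4917 / 5923
= 0.8302 s

0.8302


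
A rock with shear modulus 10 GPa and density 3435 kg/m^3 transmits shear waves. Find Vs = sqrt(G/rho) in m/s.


Convert G to Pa: G = 10e9 Pa
Compute G/rho = 10e9 / 3435 = 2911208.1514
Vs = sqrt(2911208.1514) = 1706.23 m/s

1706.23


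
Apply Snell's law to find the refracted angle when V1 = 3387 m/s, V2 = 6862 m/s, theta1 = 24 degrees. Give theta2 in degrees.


sin(theta1) = sin(24 deg) = 0.406737
sin(theta2) = V2/V1 * sin(theta1) = 6862/3387 * 0.406737 = 0.824041
theta2 = arcsin(0.824041) = 55.4914 degrees

55.4914


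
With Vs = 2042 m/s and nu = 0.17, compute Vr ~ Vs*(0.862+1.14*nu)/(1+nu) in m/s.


Numerator factor = 0.862 + 1.14*0.17 = 1.0558
Denominator = 1 + 0.17 = 1.17
Vr = 2042 * 1.0558 / 1.17 = 1842.69 m/s

1842.69


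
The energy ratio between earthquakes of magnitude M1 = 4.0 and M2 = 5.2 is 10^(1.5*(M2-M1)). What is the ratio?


M2 - M1 = 5.2 - 4.0 = 1.2
1.5 * 1.2 = 1.8
ratio = 10^1.8 = 63.1

63.1


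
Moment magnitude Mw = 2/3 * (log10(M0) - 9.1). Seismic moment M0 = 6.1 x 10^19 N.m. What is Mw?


log10(M0) = log10(6.1 x 10^19) = 19.7853
Mw = 2/3 * (19.7853 - 9.1)
= 2/3 * 10.6853
= 7.12

7.12


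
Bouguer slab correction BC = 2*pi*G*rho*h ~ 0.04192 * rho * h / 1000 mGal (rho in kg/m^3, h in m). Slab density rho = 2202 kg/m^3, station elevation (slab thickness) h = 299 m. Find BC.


BC = 0.04192 * rho * h / 1000
= 0.04192 * 2202 * 299 / 1000
= 27.6 mGal

27.6


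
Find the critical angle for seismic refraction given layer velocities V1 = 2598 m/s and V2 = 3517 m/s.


V1/V2 = 2598/3517 = 0.738698
theta_c = arcsin(0.738698) = 47.6206 degrees

47.6206


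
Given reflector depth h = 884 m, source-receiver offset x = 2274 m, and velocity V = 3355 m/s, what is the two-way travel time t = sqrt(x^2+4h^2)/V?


x^2 + 4h^2 = 2274^2 + 4*884^2 = 5171076 + 3125824 = 8296900
sqrt(8296900) = 2880.434
t = 2880.434 / 3355 = 0.8585 s

0.8585


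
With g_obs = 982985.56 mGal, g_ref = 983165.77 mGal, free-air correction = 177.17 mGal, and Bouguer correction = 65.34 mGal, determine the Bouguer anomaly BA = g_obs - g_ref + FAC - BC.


BA = g_obs - g_ref + FAC - BC
= 982985.56 - 983165.77 + 177.17 - 65.34
= -68.38 mGal

-68.38


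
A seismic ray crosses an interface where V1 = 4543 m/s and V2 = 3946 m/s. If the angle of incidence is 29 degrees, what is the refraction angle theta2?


sin(theta1) = sin(29 deg) = 0.48481
sin(theta2) = V2/V1 * sin(theta1) = 3946/4543 * 0.48481 = 0.4211
theta2 = arcsin(0.4211) = 24.9041 degrees

24.9041


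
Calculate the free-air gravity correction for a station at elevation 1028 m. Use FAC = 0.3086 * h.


FAC = 0.3086 * h
= 0.3086 * 1028
= 317.2408 mGal

317.2408


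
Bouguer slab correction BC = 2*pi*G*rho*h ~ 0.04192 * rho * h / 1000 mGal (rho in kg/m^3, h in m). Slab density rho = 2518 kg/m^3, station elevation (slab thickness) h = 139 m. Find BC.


BC = 0.04192 * rho * h / 1000
= 0.04192 * 2518 * 139 / 1000
= 14.6721 mGal

14.6721


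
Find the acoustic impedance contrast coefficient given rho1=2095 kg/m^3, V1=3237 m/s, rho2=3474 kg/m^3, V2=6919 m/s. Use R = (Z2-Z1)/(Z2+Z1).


Z1 = 2095 * 3237 = 6781515
Z2 = 3474 * 6919 = 24036606
R = (24036606 - 6781515) / (24036606 + 6781515) = 17255091 / 30818121 = 0.5599

0.5599


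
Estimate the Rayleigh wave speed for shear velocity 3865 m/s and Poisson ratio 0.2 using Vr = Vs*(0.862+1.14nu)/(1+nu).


Numerator factor = 0.862 + 1.14*0.2 = 1.09
Denominator = 1 + 0.2 = 1.2
Vr = 3865 * 1.09 / 1.2 = 3510.71 m/s

3510.71


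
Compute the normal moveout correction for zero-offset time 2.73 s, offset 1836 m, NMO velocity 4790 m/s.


x/Vnmo = 1836/4790 = 0.383299
(x/Vnmo)^2 = 0.146918
t0^2 = 7.4529
sqrt(7.4529 + 0.146918) = 2.756777
dt = 2.756777 - 2.73 = 0.026777

0.026777


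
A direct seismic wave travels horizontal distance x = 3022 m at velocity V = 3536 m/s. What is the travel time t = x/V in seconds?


t = x / V
= 3022 / 3536
= 0.8546 s

0.8546


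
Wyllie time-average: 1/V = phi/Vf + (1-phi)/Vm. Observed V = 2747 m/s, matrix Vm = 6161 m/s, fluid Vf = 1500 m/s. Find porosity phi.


1/V - 1/Vm = 1/2747 - 1/6161 = 0.00020172
1/Vf - 1/Vm = 1/1500 - 1/6161 = 0.00050436
phi = 0.00020172 / 0.00050436 = 0.4

0.4


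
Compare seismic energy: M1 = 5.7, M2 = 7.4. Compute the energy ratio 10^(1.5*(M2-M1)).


M2 - M1 = 7.4 - 5.7 = 1.7
1.5 * 1.7 = 2.55
ratio = 10^2.55 = 354.81

354.81


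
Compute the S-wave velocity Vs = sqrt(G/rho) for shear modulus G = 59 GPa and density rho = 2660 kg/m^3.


Convert G to Pa: G = 59e9 Pa
Compute G/rho = 59e9 / 2660 = 22180451.1278
Vs = sqrt(22180451.1278) = 4709.61 m/s

4709.61


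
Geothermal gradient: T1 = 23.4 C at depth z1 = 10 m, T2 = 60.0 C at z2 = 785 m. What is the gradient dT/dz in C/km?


dT = 60.0 - 23.4 = 36.6 C
dz = 785 - 10 = 775 m
gradient = dT/dz * 1000 = 36.6/775 * 1000 = 47.2258 C/km

47.2258


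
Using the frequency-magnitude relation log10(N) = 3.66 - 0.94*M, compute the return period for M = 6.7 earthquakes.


log10(N) = 3.66 - 0.94*6.7 = -2.638
N = 10^-2.638 = 0.002301
T = 1/N = 1/0.002301 = 434.5102 years

434.5102


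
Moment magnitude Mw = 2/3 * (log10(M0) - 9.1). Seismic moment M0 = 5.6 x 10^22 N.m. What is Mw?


log10(M0) = log10(5.6 x 10^22) = 22.7482
Mw = 2/3 * (22.7482 - 9.1)
= 2/3 * 13.6482
= 9.1

9.1


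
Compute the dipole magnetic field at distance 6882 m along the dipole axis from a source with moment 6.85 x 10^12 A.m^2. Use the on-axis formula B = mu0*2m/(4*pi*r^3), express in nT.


m = 6.85 x 10^12 = 6850000000000 A.m^2
2m = 13700000000000 A.m^2
r^3 = 6882^3 = 325944760968
B = (4pi*10^-7) * 13700000000000 / (4*pi * 325944760968) * 1e9
= 17215927.741672 / 4095942666132.6 * 1e9
= 4203.1662 nT

4203.1662


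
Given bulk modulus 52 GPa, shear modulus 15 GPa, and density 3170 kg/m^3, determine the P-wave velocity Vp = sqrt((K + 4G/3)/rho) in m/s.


First compute the effective modulus:
K + 4G/3 = 52e9 + 4*15e9/3 = 72000000000.0 Pa
Then divide by density:
72000000000.0 / 3170 = 22712933.7539 Pa/(kg/m^3)
Take the square root:
Vp = sqrt(22712933.7539) = 4765.81 m/s

4765.81


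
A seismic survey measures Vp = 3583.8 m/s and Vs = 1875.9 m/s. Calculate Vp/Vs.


Vp/Vs = 3583.8 / 1875.9
= 1.9104

1.9104


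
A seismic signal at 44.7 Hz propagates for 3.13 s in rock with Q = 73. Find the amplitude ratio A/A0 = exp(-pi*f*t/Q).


pi*f*t/Q = pi*44.7*3.13/73 = 6.021142
A/A0 = exp(-6.021142) = 0.002427

0.002427


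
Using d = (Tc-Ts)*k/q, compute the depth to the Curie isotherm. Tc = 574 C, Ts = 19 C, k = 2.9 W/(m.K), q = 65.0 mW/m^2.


T_Curie - T_surf = 574 - 19 = 555 C
Convert q to W/m^2: 65.0 mW/m^2 = 0.065 W/m^2
d = 555 * 2.9 / 0.065 = 24761.54 m

24761.54


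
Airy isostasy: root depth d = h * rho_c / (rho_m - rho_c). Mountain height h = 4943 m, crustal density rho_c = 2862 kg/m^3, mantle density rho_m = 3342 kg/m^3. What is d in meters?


rho_m - rho_c = 3342 - 2862 = 480
d = 4943 * 2862 / 480
= 14146866 / 480
= 29472.64 m

29472.64


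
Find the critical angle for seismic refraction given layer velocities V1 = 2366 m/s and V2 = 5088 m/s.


V1/V2 = 2366/5088 = 0.465016
theta_c = arcsin(0.465016) = 27.7112 degrees

27.7112


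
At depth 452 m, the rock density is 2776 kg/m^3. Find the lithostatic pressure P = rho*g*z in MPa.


P = rho * g * z / 1e6
= 2776 * 9.81 * 452 / 1e6
= 12309117.12 / 1e6
= 12.3091 MPa

12.3091


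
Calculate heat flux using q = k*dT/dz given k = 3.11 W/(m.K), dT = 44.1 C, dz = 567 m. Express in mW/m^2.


q = k * dT / dz * 1000
= 3.11 * 44.1 / 567 * 1000
= 0.241889 * 1000
= 241.8889 mW/m^2

241.8889


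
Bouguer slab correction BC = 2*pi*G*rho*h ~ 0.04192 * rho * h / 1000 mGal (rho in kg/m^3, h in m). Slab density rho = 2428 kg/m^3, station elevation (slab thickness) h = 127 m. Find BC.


BC = 0.04192 * rho * h / 1000
= 0.04192 * 2428 * 127 / 1000
= 12.9263 mGal

12.9263


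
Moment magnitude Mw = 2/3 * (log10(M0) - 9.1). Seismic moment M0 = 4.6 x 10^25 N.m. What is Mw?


log10(M0) = log10(4.6 x 10^25) = 25.6628
Mw = 2/3 * (25.6628 - 9.1)
= 2/3 * 16.5628
= 11.04

11.04


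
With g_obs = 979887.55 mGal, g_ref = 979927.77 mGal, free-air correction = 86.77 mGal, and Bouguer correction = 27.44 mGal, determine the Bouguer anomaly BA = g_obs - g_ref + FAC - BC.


BA = g_obs - g_ref + FAC - BC
= 979887.55 - 979927.77 + 86.77 - 27.44
= 19.11 mGal

19.11


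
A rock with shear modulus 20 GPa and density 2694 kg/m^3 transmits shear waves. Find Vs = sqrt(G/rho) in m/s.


Convert G to Pa: G = 20e9 Pa
Compute G/rho = 20e9 / 2694 = 7423904.974
Vs = sqrt(7423904.974) = 2724.68 m/s

2724.68


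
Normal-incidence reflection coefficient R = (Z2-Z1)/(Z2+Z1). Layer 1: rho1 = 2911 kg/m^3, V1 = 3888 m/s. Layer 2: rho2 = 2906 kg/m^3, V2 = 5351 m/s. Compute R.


Z1 = 2911 * 3888 = 11317968
Z2 = 2906 * 5351 = 15550006
R = (15550006 - 11317968) / (15550006 + 11317968) = 4232038 / 26867974 = 0.1575

0.1575


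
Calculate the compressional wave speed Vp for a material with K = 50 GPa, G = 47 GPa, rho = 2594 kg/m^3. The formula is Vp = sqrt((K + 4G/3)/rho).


First compute the effective modulus:
K + 4G/3 = 50e9 + 4*47e9/3 = 112666666666.67 Pa
Then divide by density:
112666666666.67 / 2594 = 43433564.6363 Pa/(kg/m^3)
Take the square root:
Vp = sqrt(43433564.6363) = 6590.41 m/s

6590.41


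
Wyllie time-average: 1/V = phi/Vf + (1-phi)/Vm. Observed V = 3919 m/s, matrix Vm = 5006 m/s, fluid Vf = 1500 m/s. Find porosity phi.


1/V - 1/Vm = 1/3919 - 1/5006 = 5.541e-05
1/Vf - 1/Vm = 1/1500 - 1/5006 = 0.00046691
phi = 5.541e-05 / 0.00046691 = 0.1187

0.1187


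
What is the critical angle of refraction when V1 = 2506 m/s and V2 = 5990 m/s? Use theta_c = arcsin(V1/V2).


V1/V2 = 2506/5990 = 0.418364
theta_c = arcsin(0.418364) = 24.7313 degrees

24.7313


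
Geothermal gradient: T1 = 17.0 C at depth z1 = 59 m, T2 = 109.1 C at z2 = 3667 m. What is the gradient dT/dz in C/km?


dT = 109.1 - 17.0 = 92.1 C
dz = 3667 - 59 = 3608 m
gradient = dT/dz * 1000 = 92.1/3608 * 1000 = 25.5266 C/km

25.5266


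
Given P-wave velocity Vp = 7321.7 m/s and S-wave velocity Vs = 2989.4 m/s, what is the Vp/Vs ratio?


Vp/Vs = 7321.7 / 2989.4
= 2.4492

2.4492


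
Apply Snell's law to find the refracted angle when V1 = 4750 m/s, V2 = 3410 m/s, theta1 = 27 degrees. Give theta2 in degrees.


sin(theta1) = sin(27 deg) = 0.45399
sin(theta2) = V2/V1 * sin(theta1) = 3410/4750 * 0.45399 = 0.325917
theta2 = arcsin(0.325917) = 19.0212 degrees

19.0212


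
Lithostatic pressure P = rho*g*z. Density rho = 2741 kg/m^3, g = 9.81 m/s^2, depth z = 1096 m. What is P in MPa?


P = rho * g * z / 1e6
= 2741 * 9.81 * 1096 / 1e6
= 29470574.16 / 1e6
= 29.4706 MPa

29.4706


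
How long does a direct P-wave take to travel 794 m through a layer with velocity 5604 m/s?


t = x / V
= 794 / 5604
= 0.1417 s

0.1417


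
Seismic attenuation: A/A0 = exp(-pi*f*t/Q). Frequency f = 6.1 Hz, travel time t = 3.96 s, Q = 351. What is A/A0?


pi*f*t/Q = pi*6.1*3.96/351 = 0.216206
A/A0 = exp(-0.216206) = 0.805569

0.805569


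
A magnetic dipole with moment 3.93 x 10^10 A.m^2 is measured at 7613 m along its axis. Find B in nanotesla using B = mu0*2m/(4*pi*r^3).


m = 3.93 x 10^10 = 39300000000 A.m^2
2m = 78600000000 A.m^2
r^3 = 7613^3 = 441232495397
B = (4pi*10^-7) * 78600000000 / (4*pi * 441232495397) * 1e9
= 98771.673029 / 5544691064257.23 * 1e9
= 17.8137 nT

17.8137


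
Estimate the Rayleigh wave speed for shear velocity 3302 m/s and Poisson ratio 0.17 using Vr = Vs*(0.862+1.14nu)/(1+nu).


Numerator factor = 0.862 + 1.14*0.17 = 1.0558
Denominator = 1 + 0.17 = 1.17
Vr = 3302 * 1.0558 / 1.17 = 2979.7 m/s

2979.7


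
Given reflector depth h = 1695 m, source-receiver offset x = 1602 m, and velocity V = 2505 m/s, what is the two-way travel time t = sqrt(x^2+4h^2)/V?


x^2 + 4h^2 = 1602^2 + 4*1695^2 = 2566404 + 11492100 = 14058504
sqrt(14058504) = 3749.4672
t = 3749.4672 / 2505 = 1.4968 s

1.4968


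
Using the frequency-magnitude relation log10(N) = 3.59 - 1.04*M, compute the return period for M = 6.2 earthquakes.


log10(N) = 3.59 - 1.04*6.2 = -2.858
N = 10^-2.858 = 0.001387
T = 1/N = 1/0.001387 = 721.1075 years

721.1075


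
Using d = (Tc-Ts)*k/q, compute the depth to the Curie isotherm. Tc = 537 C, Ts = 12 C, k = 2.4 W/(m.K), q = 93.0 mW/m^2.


T_Curie - T_surf = 537 - 12 = 525 C
Convert q to W/m^2: 93.0 mW/m^2 = 0.093 W/m^2
d = 525 * 2.4 / 0.093 = 13548.39 m

13548.39


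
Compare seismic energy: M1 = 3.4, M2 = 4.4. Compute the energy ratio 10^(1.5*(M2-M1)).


M2 - M1 = 4.4 - 3.4 = 1.0
1.5 * 1.0 = 1.5
ratio = 10^1.5 = 31.62

31.62


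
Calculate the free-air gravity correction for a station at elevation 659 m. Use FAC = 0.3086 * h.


FAC = 0.3086 * h
= 0.3086 * 659
= 203.3674 mGal

203.3674


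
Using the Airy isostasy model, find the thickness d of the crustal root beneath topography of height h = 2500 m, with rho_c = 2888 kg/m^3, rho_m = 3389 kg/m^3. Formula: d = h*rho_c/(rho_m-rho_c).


rho_m - rho_c = 3389 - 2888 = 501
d = 2500 * 2888 / 501
= 7220000 / 501
= 14411.18 m

14411.18


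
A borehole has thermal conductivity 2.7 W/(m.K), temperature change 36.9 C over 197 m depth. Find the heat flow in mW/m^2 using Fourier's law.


q = k * dT / dz * 1000
= 2.7 * 36.9 / 197 * 1000
= 0.505736 * 1000
= 505.736 mW/m^2

505.736


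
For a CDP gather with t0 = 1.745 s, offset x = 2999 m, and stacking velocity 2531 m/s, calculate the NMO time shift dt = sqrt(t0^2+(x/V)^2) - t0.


x/Vnmo = 2999/2531 = 1.184907
(x/Vnmo)^2 = 1.404005
t0^2 = 3.045025
sqrt(3.045025 + 1.404005) = 2.109272
dt = 2.109272 - 1.745 = 0.364272

0.364272


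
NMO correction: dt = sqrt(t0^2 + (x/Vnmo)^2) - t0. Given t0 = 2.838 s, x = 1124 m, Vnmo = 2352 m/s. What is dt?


x/Vnmo = 1124/2352 = 0.477891
(x/Vnmo)^2 = 0.22838
t0^2 = 8.054244
sqrt(8.054244 + 0.22838) = 2.877955
dt = 2.877955 - 2.838 = 0.039955

0.039955


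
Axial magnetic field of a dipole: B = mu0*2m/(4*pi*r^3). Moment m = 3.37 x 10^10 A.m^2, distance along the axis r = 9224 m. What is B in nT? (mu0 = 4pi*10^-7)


m = 3.37 x 10^10 = 33700000000 A.m^2
2m = 67400000000 A.m^2
r^3 = 9224^3 = 784797991424
B = (4pi*10^-7) * 67400000000 / (4*pi * 784797991424) * 1e9
= 84697.337941 / 9862062417638.66 * 1e9
= 8.5882 nT

8.5882


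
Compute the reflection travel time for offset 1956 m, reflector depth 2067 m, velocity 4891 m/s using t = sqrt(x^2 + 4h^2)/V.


x^2 + 4h^2 = 1956^2 + 4*2067^2 = 3825936 + 17089956 = 20915892
sqrt(20915892) = 4573.3896
t = 4573.3896 / 4891 = 0.9351 s

0.9351


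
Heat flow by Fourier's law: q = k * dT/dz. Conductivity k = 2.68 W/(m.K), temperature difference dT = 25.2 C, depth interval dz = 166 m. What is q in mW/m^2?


q = k * dT / dz * 1000
= 2.68 * 25.2 / 166 * 1000
= 0.406843 * 1000
= 406.8434 mW/m^2

406.8434


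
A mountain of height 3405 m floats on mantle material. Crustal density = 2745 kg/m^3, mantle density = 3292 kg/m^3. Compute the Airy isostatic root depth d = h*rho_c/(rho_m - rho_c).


rho_m - rho_c = 3292 - 2745 = 547
d = 3405 * 2745 / 547
= 9346725 / 547
= 17087.25 m

17087.25


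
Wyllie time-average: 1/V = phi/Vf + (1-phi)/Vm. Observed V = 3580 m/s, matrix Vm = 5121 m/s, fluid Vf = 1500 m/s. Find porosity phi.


1/V - 1/Vm = 1/3580 - 1/5121 = 8.406e-05
1/Vf - 1/Vm = 1/1500 - 1/5121 = 0.00047139
phi = 8.406e-05 / 0.00047139 = 0.1783

0.1783


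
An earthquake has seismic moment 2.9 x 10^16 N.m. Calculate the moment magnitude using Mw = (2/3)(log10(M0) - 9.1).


log10(M0) = log10(2.9 x 10^16) = 16.4624
Mw = 2/3 * (16.4624 - 9.1)
= 2/3 * 7.3624
= 4.91

4.91


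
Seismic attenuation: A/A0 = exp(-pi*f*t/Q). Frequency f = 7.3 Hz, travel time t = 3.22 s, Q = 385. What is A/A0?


pi*f*t/Q = pi*7.3*3.22/385 = 0.191809
A/A0 = exp(-0.191809) = 0.825465

0.825465


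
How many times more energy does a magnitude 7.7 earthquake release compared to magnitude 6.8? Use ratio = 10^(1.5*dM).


M2 - M1 = 7.7 - 6.8 = 0.9
1.5 * 0.9 = 1.35
ratio = 10^1.35 = 22.39

22.39


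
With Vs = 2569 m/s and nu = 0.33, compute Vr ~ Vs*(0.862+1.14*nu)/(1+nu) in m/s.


Numerator factor = 0.862 + 1.14*0.33 = 1.2382
Denominator = 1 + 0.33 = 1.33
Vr = 2569 * 1.2382 / 1.33 = 2391.68 m/s

2391.68


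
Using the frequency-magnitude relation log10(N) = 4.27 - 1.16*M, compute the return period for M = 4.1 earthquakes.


log10(N) = 4.27 - 1.16*4.1 = -0.486
N = 10^-0.486 = 0.326588
T = 1/N = 1/0.326588 = 3.062 years

3.062


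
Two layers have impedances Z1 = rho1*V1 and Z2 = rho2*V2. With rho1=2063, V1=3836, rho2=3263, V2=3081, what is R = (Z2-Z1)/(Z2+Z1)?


Z1 = 2063 * 3836 = 7913668
Z2 = 3263 * 3081 = 10053303
R = (10053303 - 7913668) / (10053303 + 7913668) = 2139635 / 17966971 = 0.1191

0.1191


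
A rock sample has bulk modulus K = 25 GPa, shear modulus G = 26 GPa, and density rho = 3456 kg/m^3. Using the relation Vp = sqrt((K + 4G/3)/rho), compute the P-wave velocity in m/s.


First compute the effective modulus:
K + 4G/3 = 25e9 + 4*26e9/3 = 59666666666.67 Pa
Then divide by density:
59666666666.67 / 3456 = 17264660.4938 Pa/(kg/m^3)
Take the square root:
Vp = sqrt(17264660.4938) = 4155.08 m/s

4155.08


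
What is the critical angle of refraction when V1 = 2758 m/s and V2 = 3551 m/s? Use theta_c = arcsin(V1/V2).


V1/V2 = 2758/3551 = 0.776683
theta_c = arcsin(0.776683) = 50.9578 degrees

50.9578


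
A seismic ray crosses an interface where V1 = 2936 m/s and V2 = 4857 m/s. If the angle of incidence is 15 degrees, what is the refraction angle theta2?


sin(theta1) = sin(15 deg) = 0.258819
sin(theta2) = V2/V1 * sin(theta1) = 4857/2936 * 0.258819 = 0.428162
theta2 = arcsin(0.428162) = 25.351 degrees

25.351


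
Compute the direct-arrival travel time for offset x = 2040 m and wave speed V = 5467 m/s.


t = x / V
= 2040 / 5467
= 0.3731 s

0.3731


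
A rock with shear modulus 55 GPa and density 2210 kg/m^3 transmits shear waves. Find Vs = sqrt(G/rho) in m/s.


Convert G to Pa: G = 55e9 Pa
Compute G/rho = 55e9 / 2210 = 24886877.8281
Vs = sqrt(24886877.8281) = 4988.67 m/s

4988.67


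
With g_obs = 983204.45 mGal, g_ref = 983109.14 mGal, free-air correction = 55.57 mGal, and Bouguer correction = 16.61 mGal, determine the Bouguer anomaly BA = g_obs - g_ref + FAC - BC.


BA = g_obs - g_ref + FAC - BC
= 983204.45 - 983109.14 + 55.57 - 16.61
= 134.27 mGal

134.27


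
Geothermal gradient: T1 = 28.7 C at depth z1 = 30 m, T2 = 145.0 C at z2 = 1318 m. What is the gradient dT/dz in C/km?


dT = 145.0 - 28.7 = 116.3 C
dz = 1318 - 30 = 1288 m
gradient = dT/dz * 1000 = 116.3/1288 * 1000 = 90.295 C/km

90.295


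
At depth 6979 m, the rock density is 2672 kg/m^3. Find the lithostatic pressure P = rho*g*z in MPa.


P = rho * g * z / 1e6
= 2672 * 9.81 * 6979 / 1e6
= 182935781.28 / 1e6
= 182.9358 MPa

182.9358


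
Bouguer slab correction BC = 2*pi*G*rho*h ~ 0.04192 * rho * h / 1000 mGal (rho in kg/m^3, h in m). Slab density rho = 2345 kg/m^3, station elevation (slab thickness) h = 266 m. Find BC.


BC = 0.04192 * rho * h / 1000
= 0.04192 * 2345 * 266 / 1000
= 26.1484 mGal

26.1484


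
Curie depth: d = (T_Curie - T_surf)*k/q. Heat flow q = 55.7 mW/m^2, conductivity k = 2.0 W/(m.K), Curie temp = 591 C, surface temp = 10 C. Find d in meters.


T_Curie - T_surf = 591 - 10 = 581 C
Convert q to W/m^2: 55.7 mW/m^2 = 0.0557 W/m^2
d = 581 * 2.0 / 0.0557 = 20861.76 m

20861.76


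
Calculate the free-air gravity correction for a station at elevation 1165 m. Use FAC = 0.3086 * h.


FAC = 0.3086 * h
= 0.3086 * 1165
= 359.519 mGal

359.519


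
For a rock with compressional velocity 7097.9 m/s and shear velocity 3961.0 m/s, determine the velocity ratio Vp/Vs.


Vp/Vs = 7097.9 / 3961.0
= 1.7919

1.7919


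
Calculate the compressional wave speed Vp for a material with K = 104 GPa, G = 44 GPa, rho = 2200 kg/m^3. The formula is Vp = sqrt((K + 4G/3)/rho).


First compute the effective modulus:
K + 4G/3 = 104e9 + 4*44e9/3 = 162666666666.67 Pa
Then divide by density:
162666666666.67 / 2200 = 73939393.9394 Pa/(kg/m^3)
Take the square root:
Vp = sqrt(73939393.9394) = 8598.8 m/s

8598.8


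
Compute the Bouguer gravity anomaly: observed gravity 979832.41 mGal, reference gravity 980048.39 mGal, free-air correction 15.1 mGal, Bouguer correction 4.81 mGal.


BA = g_obs - g_ref + FAC - BC
= 979832.41 - 980048.39 + 15.1 - 4.81
= -205.69 mGal

-205.69


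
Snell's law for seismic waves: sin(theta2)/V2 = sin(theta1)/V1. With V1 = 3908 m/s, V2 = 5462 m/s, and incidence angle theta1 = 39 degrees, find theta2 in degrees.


sin(theta1) = sin(39 deg) = 0.62932
sin(theta2) = V2/V1 * sin(theta1) = 5462/3908 * 0.62932 = 0.879567
theta2 = arcsin(0.879567) = 61.5902 degrees

61.5902


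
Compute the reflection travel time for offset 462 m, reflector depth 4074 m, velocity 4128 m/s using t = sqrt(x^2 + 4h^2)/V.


x^2 + 4h^2 = 462^2 + 4*4074^2 = 213444 + 66389904 = 66603348
sqrt(66603348) = 8161.0874
t = 8161.0874 / 4128 = 1.977 s

1.977


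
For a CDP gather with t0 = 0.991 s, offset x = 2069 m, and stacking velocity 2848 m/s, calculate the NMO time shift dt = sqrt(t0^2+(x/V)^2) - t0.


x/Vnmo = 2069/2848 = 0.726475
(x/Vnmo)^2 = 0.527766
t0^2 = 0.982081
sqrt(0.982081 + 0.527766) = 1.228758
dt = 1.228758 - 0.991 = 0.237758

0.237758


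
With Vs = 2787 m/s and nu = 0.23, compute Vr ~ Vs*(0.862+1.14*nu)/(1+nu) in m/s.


Numerator factor = 0.862 + 1.14*0.23 = 1.1242
Denominator = 1 + 0.23 = 1.23
Vr = 2787 * 1.1242 / 1.23 = 2547.27 m/s

2547.27


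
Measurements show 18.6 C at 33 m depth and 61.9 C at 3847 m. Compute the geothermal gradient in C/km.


dT = 61.9 - 18.6 = 43.3 C
dz = 3847 - 33 = 3814 m
gradient = dT/dz * 1000 = 43.3/3814 * 1000 = 11.3529 C/km

11.3529


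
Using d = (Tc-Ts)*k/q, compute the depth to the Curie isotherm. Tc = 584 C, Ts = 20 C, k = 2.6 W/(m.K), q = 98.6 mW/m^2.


T_Curie - T_surf = 584 - 20 = 564 C
Convert q to W/m^2: 98.6 mW/m^2 = 0.0986 W/m^2
d = 564 * 2.6 / 0.0986 = 14872.21 m

14872.21


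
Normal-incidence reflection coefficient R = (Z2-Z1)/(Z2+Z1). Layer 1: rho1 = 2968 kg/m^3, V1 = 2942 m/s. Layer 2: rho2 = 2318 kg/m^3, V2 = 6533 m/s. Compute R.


Z1 = 2968 * 2942 = 8731856
Z2 = 2318 * 6533 = 15143494
R = (15143494 - 8731856) / (15143494 + 8731856) = 6411638 / 23875350 = 0.2685

0.2685


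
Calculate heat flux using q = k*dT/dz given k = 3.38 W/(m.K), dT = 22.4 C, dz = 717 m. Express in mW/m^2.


q = k * dT / dz * 1000
= 3.38 * 22.4 / 717 * 1000
= 0.105596 * 1000
= 105.5955 mW/m^2

105.5955


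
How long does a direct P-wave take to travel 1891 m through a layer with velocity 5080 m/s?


t = x / V
= 1891 / 5080
= 0.3722 s

0.3722


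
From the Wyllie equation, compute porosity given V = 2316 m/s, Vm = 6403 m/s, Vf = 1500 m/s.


1/V - 1/Vm = 1/2316 - 1/6403 = 0.0002756
1/Vf - 1/Vm = 1/1500 - 1/6403 = 0.00051049
phi = 0.0002756 / 0.00051049 = 0.5399

0.5399


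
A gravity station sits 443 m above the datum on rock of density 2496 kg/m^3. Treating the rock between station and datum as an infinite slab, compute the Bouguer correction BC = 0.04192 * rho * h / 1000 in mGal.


BC = 0.04192 * rho * h / 1000
= 0.04192 * 2496 * 443 / 1000
= 46.3521 mGal

46.3521


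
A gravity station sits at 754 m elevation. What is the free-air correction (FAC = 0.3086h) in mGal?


FAC = 0.3086 * h
= 0.3086 * 754
= 232.6844 mGal

232.6844


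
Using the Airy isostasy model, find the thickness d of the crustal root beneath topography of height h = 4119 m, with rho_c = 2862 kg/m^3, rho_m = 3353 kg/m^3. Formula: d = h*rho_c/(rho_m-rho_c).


rho_m - rho_c = 3353 - 2862 = 491
d = 4119 * 2862 / 491
= 11788578 / 491
= 24009.32 m

24009.32


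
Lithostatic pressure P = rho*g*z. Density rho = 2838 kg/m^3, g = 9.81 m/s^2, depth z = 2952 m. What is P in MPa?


P = rho * g * z / 1e6
= 2838 * 9.81 * 2952 / 1e6
= 82185982.56 / 1e6
= 82.186 MPa

82.186


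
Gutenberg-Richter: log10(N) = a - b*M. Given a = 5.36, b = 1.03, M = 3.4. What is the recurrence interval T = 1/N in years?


log10(N) = 5.36 - 1.03*3.4 = 1.858
N = 10^1.858 = 72.110748
T = 1/N = 1/72.110748 = 0.0139 years

0.0139


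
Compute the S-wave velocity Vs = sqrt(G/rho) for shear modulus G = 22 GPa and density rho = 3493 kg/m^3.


Convert G to Pa: G = 22e9 Pa
Compute G/rho = 22e9 / 3493 = 6298310.9075
Vs = sqrt(6298310.9075) = 2509.64 m/s

2509.64


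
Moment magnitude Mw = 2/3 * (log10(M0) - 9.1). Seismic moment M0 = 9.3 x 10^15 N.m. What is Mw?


log10(M0) = log10(9.3 x 10^15) = 15.9685
Mw = 2/3 * (15.9685 - 9.1)
= 2/3 * 6.8685
= 4.58

4.58


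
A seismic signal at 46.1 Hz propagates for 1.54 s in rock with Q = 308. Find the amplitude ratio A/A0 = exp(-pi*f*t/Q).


pi*f*t/Q = pi*46.1*1.54/308 = 0.724137
A/A0 = exp(-0.724137) = 0.484743

0.484743


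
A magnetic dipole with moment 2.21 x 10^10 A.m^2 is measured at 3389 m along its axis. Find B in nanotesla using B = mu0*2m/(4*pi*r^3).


m = 2.21 x 10^10 = 22100000000 A.m^2
2m = 44200000000 A.m^2
r^3 = 3389^3 = 38923752869
B = (4pi*10^-7) * 44200000000 / (4*pi * 38923752869) * 1e9
= 55543.358115 / 489130304253.58 * 1e9
= 113.5553 nT

113.5553


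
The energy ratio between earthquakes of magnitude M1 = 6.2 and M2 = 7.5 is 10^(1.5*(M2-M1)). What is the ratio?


M2 - M1 = 7.5 - 6.2 = 1.3
1.5 * 1.3 = 1.95
ratio = 10^1.95 = 89.13

89.13


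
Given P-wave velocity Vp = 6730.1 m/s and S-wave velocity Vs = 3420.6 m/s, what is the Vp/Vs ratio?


Vp/Vs = 6730.1 / 3420.6
= 1.9675

1.9675


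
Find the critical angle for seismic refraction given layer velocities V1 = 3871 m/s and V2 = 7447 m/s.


V1/V2 = 3871/7447 = 0.519807
theta_c = arcsin(0.519807) = 31.3193 degrees

31.3193


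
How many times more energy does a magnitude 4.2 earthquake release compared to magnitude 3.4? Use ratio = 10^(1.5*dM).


M2 - M1 = 4.2 - 3.4 = 0.8
1.5 * 0.8 = 1.2
ratio = 10^1.2 = 15.85

15.85


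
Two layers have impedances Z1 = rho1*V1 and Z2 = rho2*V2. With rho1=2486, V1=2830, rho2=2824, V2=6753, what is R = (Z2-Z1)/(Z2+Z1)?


Z1 = 2486 * 2830 = 7035380
Z2 = 2824 * 6753 = 19070472
R = (19070472 - 7035380) / (19070472 + 7035380) = 12035092 / 26105852 = 0.461

0.461


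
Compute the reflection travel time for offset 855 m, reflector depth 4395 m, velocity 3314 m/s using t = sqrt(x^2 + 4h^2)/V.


x^2 + 4h^2 = 855^2 + 4*4395^2 = 731025 + 77264100 = 77995125
sqrt(77995125) = 8831.4849
t = 8831.4849 / 3314 = 2.6649 s

2.6649


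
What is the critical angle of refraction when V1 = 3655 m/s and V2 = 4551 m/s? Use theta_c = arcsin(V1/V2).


V1/V2 = 3655/4551 = 0.80312
theta_c = arcsin(0.80312) = 53.4291 degrees

53.4291


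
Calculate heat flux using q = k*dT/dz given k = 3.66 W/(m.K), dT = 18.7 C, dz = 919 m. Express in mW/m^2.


q = k * dT / dz * 1000
= 3.66 * 18.7 / 919 * 1000
= 0.074474 * 1000
= 74.4744 mW/m^2

74.4744


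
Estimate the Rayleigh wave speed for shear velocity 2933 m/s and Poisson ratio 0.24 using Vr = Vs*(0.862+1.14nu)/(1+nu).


Numerator factor = 0.862 + 1.14*0.24 = 1.1356
Denominator = 1 + 0.24 = 1.24
Vr = 2933 * 1.1356 / 1.24 = 2686.06 m/s

2686.06


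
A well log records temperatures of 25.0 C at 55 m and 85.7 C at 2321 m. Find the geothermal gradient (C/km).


dT = 85.7 - 25.0 = 60.7 C
dz = 2321 - 55 = 2266 m
gradient = dT/dz * 1000 = 60.7/2266 * 1000 = 26.7873 C/km

26.7873


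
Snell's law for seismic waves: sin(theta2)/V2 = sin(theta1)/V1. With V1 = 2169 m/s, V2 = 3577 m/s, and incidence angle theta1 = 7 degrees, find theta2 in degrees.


sin(theta1) = sin(7 deg) = 0.121869
sin(theta2) = V2/V1 * sin(theta1) = 3577/2169 * 0.121869 = 0.20098
theta2 = arcsin(0.20098) = 11.5943 degrees

11.5943


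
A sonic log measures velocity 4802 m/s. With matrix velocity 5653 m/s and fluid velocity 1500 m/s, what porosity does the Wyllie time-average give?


1/V - 1/Vm = 1/4802 - 1/5653 = 3.135e-05
1/Vf - 1/Vm = 1/1500 - 1/5653 = 0.00048977
phi = 3.135e-05 / 0.00048977 = 0.064

0.064


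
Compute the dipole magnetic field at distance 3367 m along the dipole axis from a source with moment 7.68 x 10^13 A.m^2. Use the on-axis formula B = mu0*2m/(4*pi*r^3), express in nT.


m = 7.68 x 10^13 = 76800000000000 A.m^2
2m = 153600000000000 A.m^2
r^3 = 3367^3 = 38170631863
B = (4pi*10^-7) * 153600000000000 / (4*pi * 38170631863) * 1e9
= 193019452.636557 / 479666306574.73 * 1e9
= 402403.6085 nT

402403.6085


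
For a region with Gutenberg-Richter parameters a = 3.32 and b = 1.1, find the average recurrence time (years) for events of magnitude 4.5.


log10(N) = 3.32 - 1.1*4.5 = -1.63
N = 10^-1.63 = 0.023442
T = 1/N = 1/0.023442 = 42.658 years

42.658


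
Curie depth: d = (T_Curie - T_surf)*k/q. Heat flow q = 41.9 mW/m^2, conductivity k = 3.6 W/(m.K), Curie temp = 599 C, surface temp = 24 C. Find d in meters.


T_Curie - T_surf = 599 - 24 = 575 C
Convert q to W/m^2: 41.9 mW/m^2 = 0.0419 W/m^2
d = 575 * 3.6 / 0.0419 = 49403.34 m

49403.34


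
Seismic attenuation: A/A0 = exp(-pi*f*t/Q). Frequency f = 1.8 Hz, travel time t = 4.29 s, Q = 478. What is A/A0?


pi*f*t/Q = pi*1.8*4.29/478 = 0.050752
A/A0 = exp(-0.050752) = 0.950515

0.950515


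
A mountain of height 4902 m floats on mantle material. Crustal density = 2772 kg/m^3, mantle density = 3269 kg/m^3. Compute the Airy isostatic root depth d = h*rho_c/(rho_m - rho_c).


rho_m - rho_c = 3269 - 2772 = 497
d = 4902 * 2772 / 497
= 13588344 / 497
= 27340.73 m

27340.73


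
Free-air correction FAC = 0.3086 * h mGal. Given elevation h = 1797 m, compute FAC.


FAC = 0.3086 * h
= 0.3086 * 1797
= 554.5542 mGal

554.5542


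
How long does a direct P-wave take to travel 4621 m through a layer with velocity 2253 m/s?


t = x / V
= 4621 / 2253
= 2.051 s

2.051


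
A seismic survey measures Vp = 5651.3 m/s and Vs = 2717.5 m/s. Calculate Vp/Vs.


Vp/Vs = 5651.3 / 2717.5
= 2.0796

2.0796


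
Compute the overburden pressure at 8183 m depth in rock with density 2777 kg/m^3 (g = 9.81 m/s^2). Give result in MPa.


P = rho * g * z / 1e6
= 2777 * 9.81 * 8183 / 1e6
= 222924313.71 / 1e6
= 222.9243 MPa

222.9243


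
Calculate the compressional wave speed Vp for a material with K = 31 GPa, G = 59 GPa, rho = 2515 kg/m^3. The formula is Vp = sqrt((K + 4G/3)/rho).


First compute the effective modulus:
K + 4G/3 = 31e9 + 4*59e9/3 = 109666666666.67 Pa
Then divide by density:
109666666666.67 / 2515 = 43605036.448 Pa/(kg/m^3)
Take the square root:
Vp = sqrt(43605036.448) = 6603.41 m/s

6603.41


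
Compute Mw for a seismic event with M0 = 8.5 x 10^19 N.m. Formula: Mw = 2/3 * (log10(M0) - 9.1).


log10(M0) = log10(8.5 x 10^19) = 19.9294
Mw = 2/3 * (19.9294 - 9.1)
= 2/3 * 10.8294
= 7.22

7.22


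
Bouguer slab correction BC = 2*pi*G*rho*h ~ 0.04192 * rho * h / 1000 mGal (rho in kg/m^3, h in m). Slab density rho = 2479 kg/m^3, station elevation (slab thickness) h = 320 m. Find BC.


BC = 0.04192 * rho * h / 1000
= 0.04192 * 2479 * 320 / 1000
= 33.2543 mGal

33.2543


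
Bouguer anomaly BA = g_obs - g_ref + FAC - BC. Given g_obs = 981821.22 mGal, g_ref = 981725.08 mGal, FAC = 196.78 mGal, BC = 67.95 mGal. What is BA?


BA = g_obs - g_ref + FAC - BC
= 981821.22 - 981725.08 + 196.78 - 67.95
= 224.97 mGal

224.97


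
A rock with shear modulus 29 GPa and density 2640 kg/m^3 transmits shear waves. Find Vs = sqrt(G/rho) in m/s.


Convert G to Pa: G = 29e9 Pa
Compute G/rho = 29e9 / 2640 = 10984848.4848
Vs = sqrt(10984848.4848) = 3314.34 m/s

3314.34


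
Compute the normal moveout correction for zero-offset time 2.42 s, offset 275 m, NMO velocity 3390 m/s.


x/Vnmo = 275/3390 = 0.081121
(x/Vnmo)^2 = 0.006581
t0^2 = 5.8564
sqrt(5.8564 + 0.006581) = 2.421359
dt = 2.421359 - 2.42 = 0.001359

0.001359


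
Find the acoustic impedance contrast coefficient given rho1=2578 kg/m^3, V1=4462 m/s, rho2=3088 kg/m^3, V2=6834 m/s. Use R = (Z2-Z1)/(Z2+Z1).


Z1 = 2578 * 4462 = 11503036
Z2 = 3088 * 6834 = 21103392
R = (21103392 - 11503036) / (21103392 + 11503036) = 9600356 / 32606428 = 0.2944

0.2944


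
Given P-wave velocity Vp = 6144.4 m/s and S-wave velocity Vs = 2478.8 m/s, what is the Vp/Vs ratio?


Vp/Vs = 6144.4 / 2478.8
= 2.4788

2.4788


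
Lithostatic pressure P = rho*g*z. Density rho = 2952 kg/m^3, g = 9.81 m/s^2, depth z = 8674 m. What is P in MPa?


P = rho * g * z / 1e6
= 2952 * 9.81 * 8674 / 1e6
= 251191406.88 / 1e6
= 251.1914 MPa

251.1914


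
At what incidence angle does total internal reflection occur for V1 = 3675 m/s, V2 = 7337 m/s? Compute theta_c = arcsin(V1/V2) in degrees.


V1/V2 = 3675/7337 = 0.500886
theta_c = arcsin(0.500886) = 30.0586 degrees

30.0586


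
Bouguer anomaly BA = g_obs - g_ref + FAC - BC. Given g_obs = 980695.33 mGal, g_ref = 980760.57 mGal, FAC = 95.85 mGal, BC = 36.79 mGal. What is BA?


BA = g_obs - g_ref + FAC - BC
= 980695.33 - 980760.57 + 95.85 - 36.79
= -6.18 mGal

-6.18


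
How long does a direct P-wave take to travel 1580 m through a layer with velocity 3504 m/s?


t = x / V
= 1580 / 3504
= 0.4509 s

0.4509


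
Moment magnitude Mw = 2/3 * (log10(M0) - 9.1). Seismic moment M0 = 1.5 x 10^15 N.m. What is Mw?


log10(M0) = log10(1.5 x 10^15) = 15.1761
Mw = 2/3 * (15.1761 - 9.1)
= 2/3 * 6.0761
= 4.05

4.05
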